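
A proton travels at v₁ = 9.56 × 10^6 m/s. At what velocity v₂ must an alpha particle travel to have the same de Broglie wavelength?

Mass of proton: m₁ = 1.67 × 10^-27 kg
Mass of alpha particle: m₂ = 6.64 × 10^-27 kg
v₂ = 2.40 × 10^6 m/s

For equal de Broglie wavelengths: λ₁ = λ₂

h/(m₁v₁) = h/(m₂v₂)
m₁v₁ = m₂v₂
v₂ = v₁ · (m₁/m₂)

v₂ = 9.56 × 10^6 m/s × (1.67 × 10^-27 kg / 6.64 × 10^-27 kg)
v₂ = 2.40 × 10^6 m/s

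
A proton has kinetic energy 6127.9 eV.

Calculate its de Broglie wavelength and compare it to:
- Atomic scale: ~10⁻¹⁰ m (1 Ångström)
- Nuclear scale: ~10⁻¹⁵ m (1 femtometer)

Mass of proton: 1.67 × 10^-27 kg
λ = 3.66 × 10^-13 m, which is between nuclear and atomic scales.

Using λ = h/√(2mKE):

KE = 6127.9 eV = 9.818 × 10^-16 J

λ = h/√(2mKE)
λ = (6.626 × 10^-34 J·s) / √(2 × 1.67 × 10^-27 kg × 9.818 × 10^-16 J)
λ = 3.66 × 10^-13 m

Comparison:
- Atomic scale (10⁻¹⁰ m): λ is 0.0037× this size
- Nuclear scale (10⁻¹⁵ m): λ is 3.7e+02× this size

The wavelength is between nuclear and atomic scales.

This wavelength is appropriate for probing atomic structure but too large for nuclear physics experiments.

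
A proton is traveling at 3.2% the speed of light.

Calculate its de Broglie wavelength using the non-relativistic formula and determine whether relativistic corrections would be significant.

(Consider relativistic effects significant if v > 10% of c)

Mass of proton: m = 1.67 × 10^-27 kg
No, relativistic corrections are not needed.

Using the non-relativistic de Broglie formula λ = h/(mv):

v = 3.2% × c = 9.593 × 10^6 m/s

λ = h/(mv)
λ = (6.626 × 10^-34 J·s) / (1.67 × 10^-27 kg × 9.593 × 10^6 m/s)
λ = 4.14 × 10^-14 m

Since v = 3.2% of c < 10% of c, relativistic corrections are NOT significant and this non-relativistic result is a good approximation.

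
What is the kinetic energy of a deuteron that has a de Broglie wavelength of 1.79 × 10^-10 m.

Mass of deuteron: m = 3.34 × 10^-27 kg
2.05 × 10^-21 J (or 0.0128 eV)

From λ = h/√(2mKE), we solve for KE:

λ² = h²/(2mKE)
KE = h²/(2mλ²)
KE = (6.626 × 10^-34 J·s)² / (2 × 3.34 × 10^-27 kg × (1.79 × 10^-10 m)²)
KE = 2.05 × 10^-21 J
KE = 0.0128 eV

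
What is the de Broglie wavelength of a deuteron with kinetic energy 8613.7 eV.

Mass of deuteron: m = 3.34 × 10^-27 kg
2.18 × 10^-13 m

Using λ = h/√(2mKE):

First convert KE to Joules: KE = 8613.7 eV = 1.380 × 10^-15 J

λ = h/√(2mKE)
λ = (6.626 × 10^-34 J·s) / √(2 × 3.34 × 10^-27 kg × 1.380 × 10^-15 J)
λ = 2.18 × 10^-13 m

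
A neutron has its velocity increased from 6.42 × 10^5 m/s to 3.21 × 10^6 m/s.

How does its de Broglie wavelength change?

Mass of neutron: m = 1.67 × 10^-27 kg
The wavelength decreases by a factor of 5.

Using λ = h/(mv):

Initial wavelength: λ₁ = h/(mv₁) = 6.18 × 10^-13 m
Final wavelength: λ₂ = h/(mv₂) = 1.24 × 10^-13 m

Since λ ∝ 1/v, when velocity increases by a factor of 5, the wavelength decreases by a factor of 5.

λ₂/λ₁ = v₁/v₂ = 1/5

The wavelength decreases by a factor of 5.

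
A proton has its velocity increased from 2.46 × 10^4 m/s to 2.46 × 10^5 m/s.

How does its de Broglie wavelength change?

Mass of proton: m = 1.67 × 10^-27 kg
The wavelength decreases by a factor of 10.

Using λ = h/(mv):

Initial wavelength: λ₁ = h/(mv₁) = 1.61 × 10^-11 m
Final wavelength: λ₂ = h/(mv₂) = 1.61 × 10^-12 m

Since λ ∝ 1/v, when velocity increases by a factor of 10, the wavelength decreases by a factor of 10.

λ₂/λ₁ = v₁/v₂ = 1/10

The wavelength decreases by a factor of 10.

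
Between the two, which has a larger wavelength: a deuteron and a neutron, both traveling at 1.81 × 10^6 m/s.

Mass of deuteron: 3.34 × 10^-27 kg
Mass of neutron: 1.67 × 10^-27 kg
The neutron has the longer wavelength.

Using λ = h/(mv), since both particles have the same velocity, the wavelength depends only on mass.

For deuteron: λ₁ = h/(m₁v) = 1.10 × 10^-13 m
For neutron: λ₂ = h/(m₂v) = 2.19 × 10^-13 m

Since λ ∝ 1/m at constant velocity, the lighter particle has the longer wavelength.

The neutron has the longer de Broglie wavelength.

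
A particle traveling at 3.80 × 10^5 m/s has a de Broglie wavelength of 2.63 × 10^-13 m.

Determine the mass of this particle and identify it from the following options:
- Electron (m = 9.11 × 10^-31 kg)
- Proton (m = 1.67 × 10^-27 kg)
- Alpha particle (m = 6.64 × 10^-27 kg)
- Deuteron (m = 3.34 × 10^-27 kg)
The particle is an alpha particle.

From λ = h/(mv), solve for mass:

m = h/(λv)
m = (6.626 × 10^-34 J·s) / (2.63 × 10^-13 m × 3.80 × 10^5 m/s)
m = 6.63 × 10^-27 kg

Comparing with the listed masses, this is closest to an alpha particle.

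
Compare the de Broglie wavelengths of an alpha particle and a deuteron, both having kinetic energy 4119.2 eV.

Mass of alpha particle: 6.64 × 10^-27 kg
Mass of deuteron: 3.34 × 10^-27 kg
The deuteron has the longer wavelength.

Using λ = h/√(2mKE):

For alpha particle: λ₁ = h/√(2m₁KE) = 2.24 × 10^-13 m
For deuteron: λ₂ = h/√(2m₂KE) = 3.16 × 10^-13 m

Since λ ∝ 1/√m at constant kinetic energy, the lighter particle has the longer wavelength.

The deuteron has the longer de Broglie wavelength.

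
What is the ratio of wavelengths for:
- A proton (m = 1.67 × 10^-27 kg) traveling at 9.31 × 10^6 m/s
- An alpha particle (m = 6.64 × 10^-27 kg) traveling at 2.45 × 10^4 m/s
λ₁/λ₂ = 0.0105

Using λ = h/(mv):

λ₁ = h/(m₁v₁) = 4.26 × 10^-14 m
λ₂ = h/(m₂v₂) = 4.07 × 10^-12 m

Ratio λ₁/λ₂ = (m₂v₂)/(m₁v₁)
         = (6.64 × 10^-27 kg × 2.45 × 10^4 m/s) / (1.67 × 10^-27 kg × 9.31 × 10^6 m/s)
         = 0.0105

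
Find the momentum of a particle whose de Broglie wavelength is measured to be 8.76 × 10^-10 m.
7.56 × 10^-25 kg·m/s

From the de Broglie relation λ = h/p, we solve for p:

p = h/λ
p = (6.626 × 10^-34 J·s) / (8.76 × 10^-10 m)
p = 7.56 × 10^-25 kg·m/s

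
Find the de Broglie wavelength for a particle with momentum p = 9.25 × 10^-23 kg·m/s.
7.16 × 10^-12 m

Using the de Broglie relation λ = h/p:

λ = h/p
λ = (6.626 × 10^-34 J·s) / (9.25 × 10^-23 kg·m/s)
λ = 7.16 × 10^-12 m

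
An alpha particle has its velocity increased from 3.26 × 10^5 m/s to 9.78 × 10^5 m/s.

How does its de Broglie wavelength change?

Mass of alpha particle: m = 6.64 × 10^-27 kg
The wavelength decreases by a factor of 3.

Using λ = h/(mv):

Initial wavelength: λ₁ = h/(mv₁) = 3.06 × 10^-13 m
Final wavelength: λ₂ = h/(mv₂) = 1.02 × 10^-13 m

Since λ ∝ 1/v, when velocity increases by a factor of 3, the wavelength decreases by a factor of 3.

λ₂/λ₁ = v₁/v₂ = 1/3

The wavelength decreases by a factor of 3.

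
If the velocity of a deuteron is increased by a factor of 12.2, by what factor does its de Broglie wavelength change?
The wavelength decreases by a factor of 12.2.

From λ = h/(mv), the wavelength is inversely proportional to velocity:

λ ∝ 1/v

If v → 12.2v, then λ → λ/12.2

When velocity is increased by a factor of 12.2, the wavelength decreases by a factor of 12.2.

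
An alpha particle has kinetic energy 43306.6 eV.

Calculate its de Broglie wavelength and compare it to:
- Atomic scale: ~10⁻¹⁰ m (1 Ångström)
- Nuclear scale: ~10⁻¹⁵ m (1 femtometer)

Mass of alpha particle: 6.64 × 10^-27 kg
λ = 6.90 × 10^-14 m, which is between nuclear and atomic scales.

Using λ = h/√(2mKE):

KE = 43306.6 eV = 6.938 × 10^-15 J

λ = h/√(2mKE)
λ = (6.626 × 10^-34 J·s) / √(2 × 6.64 × 10^-27 kg × 6.938 × 10^-15 J)
λ = 6.90 × 10^-14 m

Comparison:
- Atomic scale (10⁻¹⁰ m): λ is 0.00069× this size
- Nuclear scale (10⁻¹⁵ m): λ is 69× this size

The wavelength is between nuclear and atomic scales.

This wavelength is appropriate for probing atomic structure but too large for nuclear physics experiments.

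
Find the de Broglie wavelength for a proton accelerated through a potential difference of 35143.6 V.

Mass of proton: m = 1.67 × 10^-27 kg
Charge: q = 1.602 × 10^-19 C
1.53 × 10^-13 m

When a particle is accelerated through voltage V, it gains kinetic energy KE = qV.

The de Broglie wavelength is then λ = h/√(2mqV):

λ = h/√(2mqV)
λ = (6.626 × 10^-34 J·s) / √(2 × 1.67 × 10^-27 kg × 1.602 × 10^-19 C × 35143.6 V)
λ = 1.53 × 10^-13 m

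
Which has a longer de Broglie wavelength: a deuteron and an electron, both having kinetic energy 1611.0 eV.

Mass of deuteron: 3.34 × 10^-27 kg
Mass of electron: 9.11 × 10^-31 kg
The electron has the longer wavelength.

Using λ = h/√(2mKE):

For deuteron: λ₁ = h/√(2m₁KE) = 5.05 × 10^-13 m
For electron: λ₂ = h/√(2m₂KE) = 3.06 × 10^-11 m

Since λ ∝ 1/√m at constant kinetic energy, the lighter particle has the longer wavelength.

The electron has the longer de Broglie wavelength.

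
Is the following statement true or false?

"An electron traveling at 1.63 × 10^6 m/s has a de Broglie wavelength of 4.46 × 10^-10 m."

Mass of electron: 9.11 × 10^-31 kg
True

The claim is correct.

Using λ = h/(mv):
λ = (6.626 × 10^-34 J·s) / (9.11 × 10^-31 kg × 1.63 × 10^6 m/s)
λ = 4.46 × 10^-10 m

This matches the claimed value.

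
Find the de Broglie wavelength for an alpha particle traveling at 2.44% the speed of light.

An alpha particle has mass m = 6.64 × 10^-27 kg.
1.36 × 10^-14 m

Using the de Broglie relation λ = h/(mv):

v = 2.44% × c = 7.315 × 10^6 m/s

λ = h/(mv)
λ = (6.626 × 10^-34 J·s) / (6.64 × 10^-27 kg × 7.315 × 10^6 m/s)
λ = 1.36 × 10^-14 m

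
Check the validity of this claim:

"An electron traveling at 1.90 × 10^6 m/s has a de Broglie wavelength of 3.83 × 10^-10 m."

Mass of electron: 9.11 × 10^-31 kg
True

The claim is correct.

Using λ = h/(mv):
λ = (6.626 × 10^-34 J·s) / (9.11 × 10^-31 kg × 1.90 × 10^6 m/s)
λ = 3.83 × 10^-10 m

This matches the claimed value.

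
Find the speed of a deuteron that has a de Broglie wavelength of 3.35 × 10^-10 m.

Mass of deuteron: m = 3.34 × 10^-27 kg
5.92 × 10^2 m/s

From the de Broglie relation λ = h/(mv), we solve for v:

v = h/(mλ)
v = (6.626 × 10^-34 J·s) / (3.34 × 10^-27 kg × 3.35 × 10^-10 m)
v = 5.92 × 10^2 m/s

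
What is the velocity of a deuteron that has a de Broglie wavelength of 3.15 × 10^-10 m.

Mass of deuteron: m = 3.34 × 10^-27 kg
6.30 × 10^2 m/s

From the de Broglie relation λ = h/(mv), we solve for v:

v = h/(mλ)
v = (6.626 × 10^-34 J·s) / (3.34 × 10^-27 kg × 3.15 × 10^-10 m)
v = 6.30 × 10^2 m/s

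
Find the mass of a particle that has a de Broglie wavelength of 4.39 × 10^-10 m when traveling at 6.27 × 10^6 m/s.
2.41 × 10^-31 kg

From the de Broglie relation λ = h/(mv), we solve for m:

m = h/(λv)
m = (6.626 × 10^-34 J·s) / (4.39 × 10^-10 m × 6.27 × 10^6 m/s)
m = 2.41 × 10^-31 kg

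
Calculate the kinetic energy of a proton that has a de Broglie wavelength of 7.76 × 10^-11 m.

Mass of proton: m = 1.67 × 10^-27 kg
2.18 × 10^-20 J (or 0.136 eV)

From λ = h/√(2mKE), we solve for KE:

λ² = h²/(2mKE)
KE = h²/(2mλ²)
KE = (6.626 × 10^-34 J·s)² / (2 × 1.67 × 10^-27 kg × (7.76 × 10^-11 m)²)
KE = 2.18 × 10^-20 J
KE = 0.136 eV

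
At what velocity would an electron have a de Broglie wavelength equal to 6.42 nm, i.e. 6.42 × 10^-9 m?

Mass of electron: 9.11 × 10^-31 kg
1.13 × 10^5 m/s

From λ = h/(mv), solve for v:

v = h/(mλ)
v = (6.626 × 10^-34 J·s) / (9.11 × 10^-31 kg × 6.42 × 10^-9 m)
v = 1.13 × 10^5 m/s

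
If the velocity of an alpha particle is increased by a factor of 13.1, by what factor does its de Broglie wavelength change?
The wavelength decreases by a factor of 13.1.

From λ = h/(mv), the wavelength is inversely proportional to velocity:

λ ∝ 1/v

If v → 13.1v, then λ → λ/13.1

When velocity is increased by a factor of 13.1, the wavelength decreases by a factor of 13.1.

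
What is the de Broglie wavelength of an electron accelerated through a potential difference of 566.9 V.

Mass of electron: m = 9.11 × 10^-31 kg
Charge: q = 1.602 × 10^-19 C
5.15 × 10^-11 m

When a particle is accelerated through voltage V, it gains kinetic energy KE = qV.

The de Broglie wavelength is then λ = h/√(2mqV):

λ = h/√(2mqV)
λ = (6.626 × 10^-34 J·s) / √(2 × 9.11 × 10^-31 kg × 1.602 × 10^-19 C × 566.9 V)
λ = 5.15 × 10^-11 m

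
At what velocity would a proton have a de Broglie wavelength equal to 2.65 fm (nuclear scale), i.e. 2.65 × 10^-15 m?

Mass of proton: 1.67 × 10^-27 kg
1.50 × 10^8 m/s

From λ = h/(mv), solve for v:

v = h/(mλ)
v = (6.626 × 10^-34 J·s) / (1.67 × 10^-27 kg × 2.65 × 10^-15 m)
v = 1.50 × 10^8 m/s

Note: This velocity is 49.9% of the speed of light, so relativistic corrections would be needed for a more accurate calculation.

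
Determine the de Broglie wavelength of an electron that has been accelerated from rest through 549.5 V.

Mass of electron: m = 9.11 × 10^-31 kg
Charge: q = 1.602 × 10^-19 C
5.23 × 10^-11 m

When a particle is accelerated through voltage V, it gains kinetic energy KE = qV.

The de Broglie wavelength is then λ = h/√(2mqV):

λ = h/√(2mqV)
λ = (6.626 × 10^-34 J·s) / √(2 × 9.11 × 10^-31 kg × 1.602 × 10^-19 C × 549.5 V)
λ = 5.23 × 10^-11 m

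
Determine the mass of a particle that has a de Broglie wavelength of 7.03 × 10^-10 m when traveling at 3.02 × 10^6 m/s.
3.12 × 10^-31 kg

From the de Broglie relation λ = h/(mv), we solve for m:

m = h/(λv)
m = (6.626 × 10^-34 J·s) / (7.03 × 10^-10 m × 3.02 × 10^6 m/s)
m = 3.12 × 10^-31 kg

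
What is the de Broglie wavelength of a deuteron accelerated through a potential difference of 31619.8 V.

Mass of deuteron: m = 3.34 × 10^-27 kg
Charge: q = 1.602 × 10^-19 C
1.14 × 10^-13 m

When a particle is accelerated through voltage V, it gains kinetic energy KE = qV.

The de Broglie wavelength is then λ = h/√(2mqV):

λ = h/√(2mqV)
λ = (6.626 × 10^-34 J·s) / √(2 × 3.34 × 10^-27 kg × 1.602 × 10^-19 C × 31619.8 V)
λ = 1.14 × 10^-13 m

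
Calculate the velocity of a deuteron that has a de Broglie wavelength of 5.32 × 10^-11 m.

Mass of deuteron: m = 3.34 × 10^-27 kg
3.73 × 10^3 m/s

From the de Broglie relation λ = h/(mv), we solve for v:

v = h/(mλ)
v = (6.626 × 10^-34 J·s) / (3.34 × 10^-27 kg × 5.32 × 10^-11 m)
v = 3.73 × 10^3 m/s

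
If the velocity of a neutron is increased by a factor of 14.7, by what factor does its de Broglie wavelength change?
The wavelength decreases by a factor of 14.7.

From λ = h/(mv), the wavelength is inversely proportional to velocity:

λ ∝ 1/v

If v → 14.7v, then λ → λ/14.7

When velocity is increased by a factor of 14.7, the wavelength decreases by a factor of 14.7.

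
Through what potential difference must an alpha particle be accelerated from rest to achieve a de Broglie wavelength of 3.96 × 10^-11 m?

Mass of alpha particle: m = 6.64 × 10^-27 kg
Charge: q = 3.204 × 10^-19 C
6.58 × 10^-2 V

From λ = h/√(2mqV), we solve for V:

λ² = h²/(2mqV)
V = h²/(2mqλ²)
V = (6.626 × 10^-34 J·s)² / (2 × 6.64 × 10^-27 kg × 3.204 × 10^-19 C × (3.96 × 10^-11 m)²)
V = 6.58 × 10^-2 V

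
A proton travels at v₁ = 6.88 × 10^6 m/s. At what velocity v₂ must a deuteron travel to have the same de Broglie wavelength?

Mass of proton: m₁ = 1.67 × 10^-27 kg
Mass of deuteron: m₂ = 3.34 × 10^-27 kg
v₂ = 3.44 × 10^6 m/s

For equal de Broglie wavelengths: λ₁ = λ₂

h/(m₁v₁) = h/(m₂v₂)
m₁v₁ = m₂v₂
v₂ = v₁ · (m₁/m₂)

v₂ = 6.88 × 10^6 m/s × (1.67 × 10^-27 kg / 3.34 × 10^-27 kg)
v₂ = 3.44 × 10^6 m/s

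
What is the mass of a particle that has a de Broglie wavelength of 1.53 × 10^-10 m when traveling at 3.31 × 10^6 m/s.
1.31 × 10^-30 kg

From the de Broglie relation λ = h/(mv), we solve for m:

m = h/(λv)
m = (6.626 × 10^-34 J·s) / (1.53 × 10^-10 m × 3.31 × 10^6 m/s)
m = 1.31 × 10^-30 kg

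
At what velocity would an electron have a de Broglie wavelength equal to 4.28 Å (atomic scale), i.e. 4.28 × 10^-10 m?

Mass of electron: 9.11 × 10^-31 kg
1.70 × 10^6 m/s

From λ = h/(mv), solve for v:

v = h/(mλ)
v = (6.626 × 10^-34 J·s) / (9.11 × 10^-31 kg × 4.28 × 10^-10 m)
v = 1.70 × 10^6 m/s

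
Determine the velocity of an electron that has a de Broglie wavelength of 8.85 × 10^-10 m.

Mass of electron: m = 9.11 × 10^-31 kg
8.22 × 10^5 m/s

From the de Broglie relation λ = h/(mv), we solve for v:

v = h/(mλ)
v = (6.626 × 10^-34 J·s) / (9.11 × 10^-31 kg × 8.85 × 10^-10 m)
v = 8.22 × 10^5 m/s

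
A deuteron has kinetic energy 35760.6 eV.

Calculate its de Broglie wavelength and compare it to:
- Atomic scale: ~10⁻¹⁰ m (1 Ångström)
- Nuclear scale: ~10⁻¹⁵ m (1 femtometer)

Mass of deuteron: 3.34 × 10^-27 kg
λ = 1.07 × 10^-13 m, which is between nuclear and atomic scales.

Using λ = h/√(2mKE):

KE = 35760.6 eV = 5.729 × 10^-15 J

λ = h/√(2mKE)
λ = (6.626 × 10^-34 J·s) / √(2 × 3.34 × 10^-27 kg × 5.729 × 10^-15 J)
λ = 1.07 × 10^-13 m

Comparison:
- Atomic scale (10⁻¹⁰ m): λ is 0.0011× this size
- Nuclear scale (10⁻¹⁵ m): λ is 1.1e+02× this size

The wavelength is between nuclear and atomic scales.

This wavelength is appropriate for probing atomic structure but too large for nuclear physics experiments.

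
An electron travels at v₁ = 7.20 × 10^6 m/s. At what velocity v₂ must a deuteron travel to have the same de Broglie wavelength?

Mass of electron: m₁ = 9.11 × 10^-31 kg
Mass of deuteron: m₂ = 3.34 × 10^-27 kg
v₂ = 1.96 × 10^3 m/s

For equal de Broglie wavelengths: λ₁ = λ₂

h/(m₁v₁) = h/(m₂v₂)
m₁v₁ = m₂v₂
v₂ = v₁ · (m₁/m₂)

v₂ = 7.20 × 10^6 m/s × (9.11 × 10^-31 kg / 3.34 × 10^-27 kg)
v₂ = 1.96 × 10^3 m/s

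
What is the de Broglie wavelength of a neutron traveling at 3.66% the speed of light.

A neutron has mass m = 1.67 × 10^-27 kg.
3.62 × 10^-14 m

Using the de Broglie relation λ = h/(mv):

v = 3.66% × c = 1.097 × 10^7 m/s

λ = h/(mv)
λ = (6.626 × 10^-34 J·s) / (1.67 × 10^-27 kg × 1.097 × 10^7 m/s)
λ = 3.62 × 10^-14 m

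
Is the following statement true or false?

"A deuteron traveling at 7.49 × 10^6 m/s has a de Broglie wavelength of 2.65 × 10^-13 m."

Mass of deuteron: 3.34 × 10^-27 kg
False

The claim is incorrect.

Using λ = h/(mv):
λ = (6.626 × 10^-34 J·s) / (3.34 × 10^-27 kg × 7.49 × 10^6 m/s)
λ = 2.65 × 10^-14 m

The actual wavelength differs from the claimed 2.65 × 10^-13 m.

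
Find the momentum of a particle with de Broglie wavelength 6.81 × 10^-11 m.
9.73 × 10^-24 kg·m/s

From the de Broglie relation λ = h/p, we solve for p:

p = h/λ
p = (6.626 × 10^-34 J·s) / (6.81 × 10^-11 m)
p = 9.73 × 10^-24 kg·m/s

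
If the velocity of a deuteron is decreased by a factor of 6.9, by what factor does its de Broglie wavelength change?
The wavelength increases by a factor of 6.9.

From λ = h/(mv), the wavelength is inversely proportional to velocity:

λ ∝ 1/v

If v → v/6.9, then λ → 6.9λ

When velocity is decreased by a factor of 6.9, the wavelength increases by a factor of 6.9.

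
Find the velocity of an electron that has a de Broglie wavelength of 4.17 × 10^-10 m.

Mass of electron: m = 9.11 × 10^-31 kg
1.74 × 10^6 m/s

From the de Broglie relation λ = h/(mv), we solve for v:

v = h/(mλ)
v = (6.626 × 10^-34 J·s) / (9.11 × 10^-31 kg × 4.17 × 10^-10 m)
v = 1.74 × 10^6 m/s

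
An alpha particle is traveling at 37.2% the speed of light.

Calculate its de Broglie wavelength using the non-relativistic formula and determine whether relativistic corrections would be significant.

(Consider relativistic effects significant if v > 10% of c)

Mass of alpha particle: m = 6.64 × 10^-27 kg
Yes, relativistic corrections are needed.

Using the non-relativistic de Broglie formula λ = h/(mv):

v = 37.2% × c = 1.115 × 10^8 m/s

λ = h/(mv)
λ = (6.626 × 10^-34 J·s) / (6.64 × 10^-27 kg × 1.115 × 10^8 m/s)
λ = 8.95 × 10^-16 m

Since v = 37.2% of c > 10% of c, relativistic corrections ARE significant and the actual wavelength would differ from this non-relativistic estimate.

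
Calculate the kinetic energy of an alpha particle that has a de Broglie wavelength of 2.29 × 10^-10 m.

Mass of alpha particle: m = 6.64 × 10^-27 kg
6.30 × 10^-22 J (or 3.93 × 10^-3 eV)

From λ = h/√(2mKE), we solve for KE:

λ² = h²/(2mKE)
KE = h²/(2mλ²)
KE = (6.626 × 10^-34 J·s)² / (2 × 6.64 × 10^-27 kg × (2.29 × 10^-10 m)²)
KE = 6.30 × 10^-22 J
KE = 3.93 × 10^-3 eV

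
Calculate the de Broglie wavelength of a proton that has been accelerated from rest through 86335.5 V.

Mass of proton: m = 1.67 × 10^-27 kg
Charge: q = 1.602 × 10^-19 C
9.75 × 10^-14 m

When a particle is accelerated through voltage V, it gains kinetic energy KE = qV.

The de Broglie wavelength is then λ = h/√(2mqV):

λ = h/√(2mqV)
λ = (6.626 × 10^-34 J·s) / √(2 × 1.67 × 10^-27 kg × 1.602 × 10^-19 C × 86335.5 V)
λ = 9.75 × 10^-14 m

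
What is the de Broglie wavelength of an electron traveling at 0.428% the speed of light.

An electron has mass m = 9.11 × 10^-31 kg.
5.67 × 10^-10 m

Using the de Broglie relation λ = h/(mv):

v = 0.428% × c = 1.283 × 10^6 m/s

λ = h/(mv)
λ = (6.626 × 10^-34 J·s) / (9.11 × 10^-31 kg × 1.283 × 10^6 m/s)
λ = 5.67 × 10^-10 m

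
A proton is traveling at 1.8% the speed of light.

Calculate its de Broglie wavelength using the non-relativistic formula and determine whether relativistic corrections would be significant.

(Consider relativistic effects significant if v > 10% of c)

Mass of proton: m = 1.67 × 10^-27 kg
No, relativistic corrections are not needed.

Using the non-relativistic de Broglie formula λ = h/(mv):

v = 1.8% × c = 5.396 × 10^6 m/s

λ = h/(mv)
λ = (6.626 × 10^-34 J·s) / (1.67 × 10^-27 kg × 5.396 × 10^6 m/s)
λ = 7.35 × 10^-14 m

Since v = 1.8% of c < 10% of c, relativistic corrections are NOT significant and this non-relativistic result is a good approximation.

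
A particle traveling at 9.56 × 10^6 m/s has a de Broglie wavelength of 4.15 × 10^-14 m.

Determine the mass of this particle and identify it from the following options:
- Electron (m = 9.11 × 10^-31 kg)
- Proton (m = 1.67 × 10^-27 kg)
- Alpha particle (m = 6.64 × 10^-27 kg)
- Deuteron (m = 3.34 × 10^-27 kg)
The particle is a proton.

From λ = h/(mv), solve for mass:

m = h/(λv)
m = (6.626 × 10^-34 J·s) / (4.15 × 10^-14 m × 9.56 × 10^6 m/s)
m = 1.67 × 10^-27 kg

Comparing with the listed masses, this is closest to a proton.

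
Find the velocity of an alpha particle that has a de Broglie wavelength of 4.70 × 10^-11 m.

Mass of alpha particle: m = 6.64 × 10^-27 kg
2.12 × 10^3 m/s

From the de Broglie relation λ = h/(mv), we solve for v:

v = h/(mλ)
v = (6.626 × 10^-34 J·s) / (6.64 × 10^-27 kg × 4.70 × 10^-11 m)
v = 2.12 × 10^3 m/s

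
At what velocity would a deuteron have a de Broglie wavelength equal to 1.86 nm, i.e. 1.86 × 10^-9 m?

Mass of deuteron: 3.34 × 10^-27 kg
1.07 × 10^2 m/s

From λ = h/(mv), solve for v:

v = h/(mλ)
v = (6.626 × 10^-34 J·s) / (3.34 × 10^-27 kg × 1.86 × 10^-9 m)
v = 1.07 × 10^2 m/s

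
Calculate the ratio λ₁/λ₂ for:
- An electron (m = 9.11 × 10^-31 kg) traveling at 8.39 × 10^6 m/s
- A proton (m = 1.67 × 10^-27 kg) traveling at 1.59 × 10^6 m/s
λ₁/λ₂ = 347

Using λ = h/(mv):

λ₁ = h/(m₁v₁) = 8.67 × 10^-11 m
λ₂ = h/(m₂v₂) = 2.50 × 10^-13 m

Ratio λ₁/λ₂ = (m₂v₂)/(m₁v₁)
         = (1.67 × 10^-27 kg × 1.59 × 10^6 m/s) / (9.11 × 10^-31 kg × 8.39 × 10^6 m/s)
         = 347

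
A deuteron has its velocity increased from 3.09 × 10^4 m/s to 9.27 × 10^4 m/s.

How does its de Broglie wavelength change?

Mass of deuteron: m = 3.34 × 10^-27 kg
The wavelength decreases by a factor of 3.

Using λ = h/(mv):

Initial wavelength: λ₁ = h/(mv₁) = 6.42 × 10^-12 m
Final wavelength: λ₂ = h/(mv₂) = 2.14 × 10^-12 m

Since λ ∝ 1/v, when velocity increases by a factor of 3, the wavelength decreases by a factor of 3.

λ₂/λ₁ = v₁/v₂ = 1/3

The wavelength decreases by a factor of 3.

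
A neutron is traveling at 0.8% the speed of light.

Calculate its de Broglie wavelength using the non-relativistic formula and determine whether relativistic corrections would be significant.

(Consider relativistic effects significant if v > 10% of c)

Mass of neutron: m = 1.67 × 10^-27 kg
No, relativistic corrections are not needed.

Using the non-relativistic de Broglie formula λ = h/(mv):

v = 0.8% × c = 2.398 × 10^6 m/s

λ = h/(mv)
λ = (6.626 × 10^-34 J·s) / (1.67 × 10^-27 kg × 2.398 × 10^6 m/s)
λ = 1.65 × 10^-13 m

Since v = 0.8% of c < 10% of c, relativistic corrections are NOT significant and this non-relativistic result is a good approximation.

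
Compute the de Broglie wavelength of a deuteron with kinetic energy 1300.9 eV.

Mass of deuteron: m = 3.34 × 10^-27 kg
5.62 × 10^-13 m

Using λ = h/√(2mKE):

First convert KE to Joules: KE = 1300.9 eV = 2.084 × 10^-16 J

λ = h/√(2mKE)
λ = (6.626 × 10^-34 J·s) / √(2 × 3.34 × 10^-27 kg × 2.084 × 10^-16 J)
λ = 5.62 × 10^-13 m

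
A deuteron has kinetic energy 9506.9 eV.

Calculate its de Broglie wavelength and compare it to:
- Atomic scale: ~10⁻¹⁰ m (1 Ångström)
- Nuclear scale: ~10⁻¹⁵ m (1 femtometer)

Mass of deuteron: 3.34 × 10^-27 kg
λ = 2.08 × 10^-13 m, which is between nuclear and atomic scales.

Using λ = h/√(2mKE):

KE = 9506.9 eV = 1.523 × 10^-15 J

λ = h/√(2mKE)
λ = (6.626 × 10^-34 J·s) / √(2 × 3.34 × 10^-27 kg × 1.523 × 10^-15 J)
λ = 2.08 × 10^-13 m

Comparison:
- Atomic scale (10⁻¹⁰ m): λ is 0.0021× this size
- Nuclear scale (10⁻¹⁵ m): λ is 2.1e+02× this size

The wavelength is between nuclear and atomic scales.

This wavelength is appropriate for probing atomic structure but too large for nuclear physics experiments.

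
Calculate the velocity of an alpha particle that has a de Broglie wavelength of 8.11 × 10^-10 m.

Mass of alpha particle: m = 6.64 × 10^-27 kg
1.23 × 10^2 m/s

From the de Broglie relation λ = h/(mv), we solve for v:

v = h/(mλ)
v = (6.626 × 10^-34 J·s) / (6.64 × 10^-27 kg × 8.11 × 10^-10 m)
v = 1.23 × 10^2 m/s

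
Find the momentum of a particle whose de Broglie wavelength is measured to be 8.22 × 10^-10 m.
8.06 × 10^-25 kg·m/s

From the de Broglie relation λ = h/p, we solve for p:

p = h/λ
p = (6.626 × 10^-34 J·s) / (8.22 × 10^-10 m)
p = 8.06 × 10^-25 kg·m/s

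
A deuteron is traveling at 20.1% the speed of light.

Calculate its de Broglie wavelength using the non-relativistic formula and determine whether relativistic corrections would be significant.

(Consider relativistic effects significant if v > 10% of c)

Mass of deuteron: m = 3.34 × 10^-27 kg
Yes, relativistic corrections are needed.

Using the non-relativistic de Broglie formula λ = h/(mv):

v = 20.1% × c = 6.026 × 10^7 m/s

λ = h/(mv)
λ = (6.626 × 10^-34 J·s) / (3.34 × 10^-27 kg × 6.026 × 10^7 m/s)
λ = 3.29 × 10^-15 m

Since v = 20.1% of c > 10% of c, relativistic corrections ARE significant and the actual wavelength would differ from this non-relativistic estimate.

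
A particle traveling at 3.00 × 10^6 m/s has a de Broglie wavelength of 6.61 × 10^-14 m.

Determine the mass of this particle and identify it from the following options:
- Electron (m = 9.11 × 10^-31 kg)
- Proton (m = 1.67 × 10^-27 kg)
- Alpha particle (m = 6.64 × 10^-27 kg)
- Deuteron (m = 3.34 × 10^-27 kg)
The particle is a deuteron.

From λ = h/(mv), solve for mass:

m = h/(λv)
m = (6.626 × 10^-34 J·s) / (6.61 × 10^-14 m × 3.00 × 10^6 m/s)
m = 3.34 × 10^-27 kg

Comparing with the listed masses, this is closest to a deuteron.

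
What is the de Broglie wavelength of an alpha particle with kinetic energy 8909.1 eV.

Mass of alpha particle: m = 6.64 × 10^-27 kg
1.52 × 10^-13 m

Using λ = h/√(2mKE):

First convert KE to Joules: KE = 8909.1 eV = 1.427 × 10^-15 J

λ = h/√(2mKE)
λ = (6.626 × 10^-34 J·s) / √(2 × 6.64 × 10^-27 kg × 1.427 × 10^-15 J)
λ = 1.52 × 10^-13 m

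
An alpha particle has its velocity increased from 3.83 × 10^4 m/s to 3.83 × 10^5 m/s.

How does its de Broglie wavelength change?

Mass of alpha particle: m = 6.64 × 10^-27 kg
The wavelength decreases by a factor of 10.

Using λ = h/(mv):

Initial wavelength: λ₁ = h/(mv₁) = 2.61 × 10^-12 m
Final wavelength: λ₂ = h/(mv₂) = 2.61 × 10^-13 m

Since λ ∝ 1/v, when velocity increases by a factor of 10, the wavelength decreases by a factor of 10.

λ₂/λ₁ = v₁/v₂ = 1/10

The wavelength decreases by a factor of 10.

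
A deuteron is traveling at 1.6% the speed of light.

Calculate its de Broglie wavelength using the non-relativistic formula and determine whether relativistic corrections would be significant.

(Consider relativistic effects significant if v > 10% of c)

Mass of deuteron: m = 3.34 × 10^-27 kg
No, relativistic corrections are not needed.

Using the non-relativistic de Broglie formula λ = h/(mv):

v = 1.6% × c = 4.797 × 10^6 m/s

λ = h/(mv)
λ = (6.626 × 10^-34 J·s) / (3.34 × 10^-27 kg × 4.797 × 10^6 m/s)
λ = 4.14 × 10^-14 m

Since v = 1.6% of c < 10% of c, relativistic corrections are NOT significant and this non-relativistic result is a good approximation.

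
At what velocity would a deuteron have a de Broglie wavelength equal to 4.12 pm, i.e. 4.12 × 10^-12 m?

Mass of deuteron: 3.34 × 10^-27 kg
4.82 × 10^4 m/s

From λ = h/(mv), solve for v:

v = h/(mλ)
v = (6.626 × 10^-34 J·s) / (3.34 × 10^-27 kg × 4.12 × 10^-12 m)
v = 4.82 × 10^4 m/s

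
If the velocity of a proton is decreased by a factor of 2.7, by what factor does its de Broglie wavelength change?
The wavelength increases by a factor of 2.7.

From λ = h/(mv), the wavelength is inversely proportional to velocity:

λ ∝ 1/v

If v → v/2.7, then λ → 2.7λ

When velocity is decreased by a factor of 2.7, the wavelength increases by a factor of 2.7.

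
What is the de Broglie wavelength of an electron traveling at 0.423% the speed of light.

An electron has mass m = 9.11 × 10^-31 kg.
5.74 × 10^-10 m

Using the de Broglie relation λ = h/(mv):

v = 0.423% × c = 1.268 × 10^6 m/s

λ = h/(mv)
λ = (6.626 × 10^-34 J·s) / (9.11 × 10^-31 kg × 1.268 × 10^6 m/s)
λ = 5.74 × 10^-10 m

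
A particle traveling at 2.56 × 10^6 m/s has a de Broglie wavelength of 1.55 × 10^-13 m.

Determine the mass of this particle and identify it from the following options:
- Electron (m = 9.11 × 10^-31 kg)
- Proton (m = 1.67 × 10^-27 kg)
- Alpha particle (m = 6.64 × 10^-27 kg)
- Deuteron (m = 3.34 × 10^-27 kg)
The particle is a proton.

From λ = h/(mv), solve for mass:

m = h/(λv)
m = (6.626 × 10^-34 J·s) / (1.55 × 10^-13 m × 2.56 × 10^6 m/s)
m = 1.67 × 10^-27 kg

Comparing with the listed masses, this is closest to a proton.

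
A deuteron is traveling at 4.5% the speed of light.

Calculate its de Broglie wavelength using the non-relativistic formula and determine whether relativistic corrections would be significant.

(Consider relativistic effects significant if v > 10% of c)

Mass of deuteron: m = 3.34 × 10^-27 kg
No, relativistic corrections are not needed.

Using the non-relativistic de Broglie formula λ = h/(mv):

v = 4.5% × c = 1.349 × 10^7 m/s

λ = h/(mv)
λ = (6.626 × 10^-34 J·s) / (3.34 × 10^-27 kg × 1.349 × 10^7 m/s)
λ = 1.47 × 10^-14 m

Since v = 4.5% of c < 10% of c, relativistic corrections are NOT significant and this non-relativistic result is a good approximation.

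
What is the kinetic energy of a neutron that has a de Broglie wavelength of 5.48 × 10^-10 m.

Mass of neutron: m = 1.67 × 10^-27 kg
4.38 × 10^-22 J (or 2.73 × 10^-3 eV)

From λ = h/√(2mKE), we solve for KE:

λ² = h²/(2mKE)
KE = h²/(2mλ²)
KE = (6.626 × 10^-34 J·s)² / (2 × 1.67 × 10^-27 kg × (5.48 × 10^-10 m)²)
KE = 4.38 × 10^-22 J
KE = 2.73 × 10^-3 eV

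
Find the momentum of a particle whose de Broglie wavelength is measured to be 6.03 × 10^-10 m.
1.10 × 10^-24 kg·m/s

From the de Broglie relation λ = h/p, we solve for p:

p = h/λ
p = (6.626 × 10^-34 J·s) / (6.03 × 10^-10 m)
p = 1.10 × 10^-24 kg·m/s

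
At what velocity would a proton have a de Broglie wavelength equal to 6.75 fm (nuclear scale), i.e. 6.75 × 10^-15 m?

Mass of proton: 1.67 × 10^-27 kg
5.88 × 10^7 m/s

From λ = h/(mv), solve for v:

v = h/(mλ)
v = (6.626 × 10^-34 J·s) / (1.67 × 10^-27 kg × 6.75 × 10^-15 m)
v = 5.88 × 10^7 m/s

Note: This velocity is 19.6% of the speed of light, so relativistic corrections would be needed for a more accurate calculation.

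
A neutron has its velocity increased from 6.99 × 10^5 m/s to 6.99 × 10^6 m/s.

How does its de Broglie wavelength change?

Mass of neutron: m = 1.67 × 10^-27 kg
The wavelength decreases by a factor of 10.

Using λ = h/(mv):

Initial wavelength: λ₁ = h/(mv₁) = 5.68 × 10^-13 m
Final wavelength: λ₂ = h/(mv₂) = 5.68 × 10^-14 m

Since λ ∝ 1/v, when velocity increases by a factor of 10, the wavelength decreases by a factor of 10.

λ₂/λ₁ = v₁/v₂ = 1/10

The wavelength decreases by a factor of 10.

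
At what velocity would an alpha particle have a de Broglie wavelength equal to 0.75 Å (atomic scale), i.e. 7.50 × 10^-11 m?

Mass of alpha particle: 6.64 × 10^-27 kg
1.33 × 10^3 m/s

From λ = h/(mv), solve for v:

v = h/(mλ)
v = (6.626 × 10^-34 J·s) / (6.64 × 10^-27 kg × 7.50 × 10^-11 m)
v = 1.33 × 10^3 m/s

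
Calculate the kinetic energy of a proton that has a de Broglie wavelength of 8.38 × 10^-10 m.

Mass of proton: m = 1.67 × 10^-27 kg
1.87 × 10^-22 J (or 1.17 × 10^-3 eV)

From λ = h/√(2mKE), we solve for KE:

λ² = h²/(2mKE)
KE = h²/(2mλ²)
KE = (6.626 × 10^-34 J·s)² / (2 × 1.67 × 10^-27 kg × (8.38 × 10^-10 m)²)
KE = 1.87 × 10^-22 J
KE = 1.17 × 10^-3 eV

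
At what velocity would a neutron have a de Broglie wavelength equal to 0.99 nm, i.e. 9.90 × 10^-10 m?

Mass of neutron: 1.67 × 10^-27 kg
4.01 × 10^2 m/s

From λ = h/(mv), solve for v:

v = h/(mλ)
v = (6.626 × 10^-34 J·s) / (1.67 × 10^-27 kg × 9.90 × 10^-10 m)
v = 4.01 × 10^2 m/s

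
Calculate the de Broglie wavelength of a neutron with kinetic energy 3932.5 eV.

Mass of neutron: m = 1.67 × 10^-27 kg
4.57 × 10^-13 m

Using λ = h/√(2mKE):

First convert KE to Joules: KE = 3932.5 eV = 6.301 × 10^-16 J

λ = h/√(2mKE)
λ = (6.626 × 10^-34 J·s) / √(2 × 1.67 × 10^-27 kg × 6.301 × 10^-16 J)
λ = 4.57 × 10^-13 m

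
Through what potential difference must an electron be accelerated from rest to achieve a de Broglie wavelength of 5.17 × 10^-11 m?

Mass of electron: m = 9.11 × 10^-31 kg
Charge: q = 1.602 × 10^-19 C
563 V

From λ = h/√(2mqV), we solve for V:

λ² = h²/(2mqV)
V = h²/(2mqλ²)
V = (6.626 × 10^-34 J·s)² / (2 × 9.11 × 10^-31 kg × 1.602 × 10^-19 C × (5.17 × 10^-11 m)²)
V = 563 V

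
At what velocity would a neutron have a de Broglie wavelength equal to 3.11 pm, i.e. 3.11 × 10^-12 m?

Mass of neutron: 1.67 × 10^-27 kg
1.28 × 10^5 m/s

From λ = h/(mv), solve for v:

v = h/(mλ)
v = (6.626 × 10^-34 J·s) / (1.67 × 10^-27 kg × 3.11 × 10^-12 m)
v = 1.28 × 10^5 m/s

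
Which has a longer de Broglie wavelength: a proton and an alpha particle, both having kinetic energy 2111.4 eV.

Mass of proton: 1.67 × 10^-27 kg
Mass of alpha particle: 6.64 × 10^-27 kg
The proton has the longer wavelength.

Using λ = h/√(2mKE):

For proton: λ₁ = h/√(2m₁KE) = 6.23 × 10^-13 m
For alpha particle: λ₂ = h/√(2m₂KE) = 3.13 × 10^-13 m

Since λ ∝ 1/√m at constant kinetic energy, the lighter particle has the longer wavelength.

The proton has the longer de Broglie wavelength.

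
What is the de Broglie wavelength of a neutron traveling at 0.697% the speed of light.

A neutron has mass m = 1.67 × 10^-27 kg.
1.90 × 10^-13 m

Using the de Broglie relation λ = h/(mv):

v = 0.697% × c = 2.090 × 10^6 m/s

λ = h/(mv)
λ = (6.626 × 10^-34 J·s) / (1.67 × 10^-27 kg × 2.090 × 10^6 m/s)
λ = 1.90 × 10^-13 m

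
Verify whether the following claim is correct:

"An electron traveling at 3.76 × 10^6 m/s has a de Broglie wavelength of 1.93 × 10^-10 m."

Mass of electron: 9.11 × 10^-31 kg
True

The claim is correct.

Using λ = h/(mv):
λ = (6.626 × 10^-34 J·s) / (9.11 × 10^-31 kg × 3.76 × 10^6 m/s)
λ = 1.93 × 10^-10 m

This matches the claimed value.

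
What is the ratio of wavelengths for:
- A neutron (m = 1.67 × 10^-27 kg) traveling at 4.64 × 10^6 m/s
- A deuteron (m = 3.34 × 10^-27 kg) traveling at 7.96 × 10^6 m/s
λ₁/λ₂ = 3.43

Using λ = h/(mv):

λ₁ = h/(m₁v₁) = 8.55 × 10^-14 m
λ₂ = h/(m₂v₂) = 2.49 × 10^-14 m

Ratio λ₁/λ₂ = (m₂v₂)/(m₁v₁)
         = (3.34 × 10^-27 kg × 7.96 × 10^6 m/s) / (1.67 × 10^-27 kg × 4.64 × 10^6 m/s)
         = 3.43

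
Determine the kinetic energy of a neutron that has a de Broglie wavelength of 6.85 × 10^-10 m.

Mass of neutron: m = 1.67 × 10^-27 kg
2.80 × 10^-22 J (or 1.75 × 10^-3 eV)

From λ = h/√(2mKE), we solve for KE:

λ² = h²/(2mKE)
KE = h²/(2mλ²)
KE = (6.626 × 10^-34 J·s)² / (2 × 1.67 × 10^-27 kg × (6.85 × 10^-10 m)²)
KE = 2.80 × 10^-22 J
KE = 1.75 × 10^-3 eV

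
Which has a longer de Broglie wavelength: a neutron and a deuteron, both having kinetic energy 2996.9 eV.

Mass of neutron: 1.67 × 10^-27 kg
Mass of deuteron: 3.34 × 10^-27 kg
The neutron has the longer wavelength.

Using λ = h/√(2mKE):

For neutron: λ₁ = h/√(2m₁KE) = 5.23 × 10^-13 m
For deuteron: λ₂ = h/√(2m₂KE) = 3.70 × 10^-13 m

Since λ ∝ 1/√m at constant kinetic energy, the lighter particle has the longer wavelength.

The neutron has the longer de Broglie wavelength.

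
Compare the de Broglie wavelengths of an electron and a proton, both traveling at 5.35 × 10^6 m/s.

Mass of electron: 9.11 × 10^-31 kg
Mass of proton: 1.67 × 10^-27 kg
The electron has the longer wavelength.

Using λ = h/(mv), since both particles have the same velocity, the wavelength depends only on mass.

For electron: λ₁ = h/(m₁v) = 1.36 × 10^-10 m
For proton: λ₂ = h/(m₂v) = 7.42 × 10^-14 m

Since λ ∝ 1/m at constant velocity, the lighter particle has the longer wavelength.

The electron has the longer de Broglie wavelength.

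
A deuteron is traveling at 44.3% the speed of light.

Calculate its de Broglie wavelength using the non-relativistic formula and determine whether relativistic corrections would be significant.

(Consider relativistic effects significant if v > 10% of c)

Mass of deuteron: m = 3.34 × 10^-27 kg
Yes, relativistic corrections are needed.

Using the non-relativistic de Broglie formula λ = h/(mv):

v = 44.3% × c = 1.328 × 10^8 m/s

λ = h/(mv)
λ = (6.626 × 10^-34 J·s) / (3.34 × 10^-27 kg × 1.328 × 10^8 m/s)
λ = 1.49 × 10^-15 m

Since v = 44.3% of c > 10% of c, relativistic corrections ARE significant and the actual wavelength would differ from this non-relativistic estimate.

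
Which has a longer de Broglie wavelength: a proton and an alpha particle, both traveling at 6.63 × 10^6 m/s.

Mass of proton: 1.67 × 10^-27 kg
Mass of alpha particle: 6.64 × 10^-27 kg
The proton has the longer wavelength.

Using λ = h/(mv), since both particles have the same velocity, the wavelength depends only on mass.

For proton: λ₁ = h/(m₁v) = 5.98 × 10^-14 m
For alpha particle: λ₂ = h/(m₂v) = 1.51 × 10^-14 m

Since λ ∝ 1/m at constant velocity, the lighter particle has the longer wavelength.

The proton has the longer de Broglie wavelength.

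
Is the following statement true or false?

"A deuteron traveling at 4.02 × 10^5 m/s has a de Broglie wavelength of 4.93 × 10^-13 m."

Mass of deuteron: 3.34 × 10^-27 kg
True

The claim is correct.

Using λ = h/(mv):
λ = (6.626 × 10^-34 J·s) / (3.34 × 10^-27 kg × 4.02 × 10^5 m/s)
λ = 4.93 × 10^-13 m

This matches the claimed value.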